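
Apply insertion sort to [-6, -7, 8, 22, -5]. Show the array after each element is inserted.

First element -6 is already 'sorted'
Insert -7: shifted 1 elements -> [-7, -6, 8, 22, -5]
Insert 8: shifted 0 elements -> [-7, -6, 8, 22, -5]
Insert 22: shifted 0 elements -> [-7, -6, 8, 22, -5]
Insert -5: shifted 2 elements -> [-7, -6, -5, 8, 22]


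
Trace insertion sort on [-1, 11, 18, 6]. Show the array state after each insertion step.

First element -1 is already 'sorted'
Insert 11: shifted 0 elements -> [-1, 11, 18, 6]
Insert 18: shifted 0 elements -> [-1, 11, 18, 6]
Insert 6: shifted 2 elements -> [-1, 6, 11, 18]


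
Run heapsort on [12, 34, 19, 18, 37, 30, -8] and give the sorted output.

Build heap: [37, 34, 30, 18, 12, 19, -8]
Extract 37: [34, 18, 30, -8, 12, 19, 37]
Extract 34: [30, 18, 19, -8, 12, 34, 37]
Extract 30: [19, 18, 12, -8, 30, 34, 37]
Extract 19: [18, -8, 12, 19, 30, 34, 37]
Extract 18: [12, -8, 18, 19, 30, 34, 37]
Extract 12: [-8, 12, 18, 19, 30, 34, 37]


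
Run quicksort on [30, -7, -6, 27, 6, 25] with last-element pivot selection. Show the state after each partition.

Partition 1: pivot=25 at index 3 -> [-7, -6, 6, 25, 30, 27]
Partition 2: pivot=6 at index 2 -> [-7, -6, 6, 25, 30, 27]
Partition 3: pivot=-6 at index 1 -> [-7, -6, 6, 25, 30, 27]
Partition 4: pivot=27 at index 4 -> [-7, -6, 6, 25, 27, 30]


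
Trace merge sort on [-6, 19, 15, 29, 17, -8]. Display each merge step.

Divide and conquer:
  Merge [19] + [15] -> [15, 19]
  Merge [-6] + [15, 19] -> [-6, 15, 19]
  Merge [17] + [-8] -> [-8, 17]
  Merge [29] + [-8, 17] -> [-8, 17, 29]
  Merge [-6, 15, 19] + [-8, 17, 29] -> [-8, -6, 15, 17, 19, 29]


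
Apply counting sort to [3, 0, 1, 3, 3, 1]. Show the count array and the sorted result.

Count array: [1, 2, 0, 3]
(count[i] = number of elements equal to i)
Cumulative count: [1, 3, 3, 6]
Sorted: [0, 1, 1, 3, 3, 3]


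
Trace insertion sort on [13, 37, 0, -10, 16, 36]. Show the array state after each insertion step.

First element 13 is already 'sorted'
Insert 37: shifted 0 elements -> [13, 37, 0, -10, 16, 36]
Insert 0: shifted 2 elements -> [0, 13, 37, -10, 16, 36]
Insert -10: shifted 3 elements -> [-10, 0, 13, 37, 16, 36]
Insert 16: shifted 1 elements -> [-10, 0, 13, 16, 37, 36]
Insert 36: shifted 1 elements -> [-10, 0, 13, 16, 36, 37]


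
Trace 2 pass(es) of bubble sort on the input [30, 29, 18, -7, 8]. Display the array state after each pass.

After pass 1: [29, 18, -7, 8, 30] (4 swaps)
After pass 2: [18, -7, 8, 29, 30] (3 swaps)
Total swaps: 7


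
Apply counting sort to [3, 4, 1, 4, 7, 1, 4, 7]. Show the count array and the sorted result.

Count array: [0, 2, 0, 1, 3, 0, 0, 2]
(count[i] = number of elements equal to i)
Cumulative count: [0, 2, 2, 3, 6, 6, 6, 8]
Sorted: [1, 1, 3, 4, 4, 4, 7, 7]


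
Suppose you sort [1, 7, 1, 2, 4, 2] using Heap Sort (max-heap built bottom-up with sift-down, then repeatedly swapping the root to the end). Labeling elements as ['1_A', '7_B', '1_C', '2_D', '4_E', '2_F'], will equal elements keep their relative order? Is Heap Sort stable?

Trace Heap Sort on the labeled array (the key is the number; the letter only tracks identity):
  Build max-heap: [7_B, 4_E, 2_F, 2_D, 1_A, 1_C]
  Swap root 7_B to index 5, re-heapify first 5 -> [4_E, 2_D, 2_F, 1_C, 1_A, 7_B]
  Swap root 4_E to index 4, re-heapify first 4 -> [2_D, 1_A, 2_F, 1_C, 4_E, 7_B]
  Swap root 2_D to index 3, re-heapify first 3 -> [2_F, 1_A, 1_C, 2_D, 4_E, 7_B]
  Swap root 2_F to index 2, re-heapify first 2 -> [1_C, 1_A, 2_F, 2_D, 4_E, 7_B]
  Swap root 1_C to index 1, re-heapify first 1 -> [1_A, 1_C, 2_F, 2_D, 4_E, 7_B]
Final order: [1_A, 1_C, 2_F, 2_D, 4_E, 7_B]
Equal keys:
  value 1: originally 1_A, 1_C; after sorting 1_A, 1_C -> order preserved
  value 2: originally 2_D, 2_F; after sorting 2_F, 2_D -> order changed
Equal keys were reordered, so Heap Sort is not stable: heap construction and root-to-end swaps move elements without regard to the original order of equal keys. (One such input is enough; an unstable sort may happen to preserve order on other inputs, but it gives no guarantee.)
Answer: Not stable


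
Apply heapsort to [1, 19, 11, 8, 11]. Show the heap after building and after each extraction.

Build heap: [19, 11, 11, 8, 1]
Extract 19: [11, 8, 11, 1, 19]
Extract 11: [11, 8, 1, 11, 19]
Extract 11: [8, 1, 11, 11, 19]
Extract 8: [1, 8, 11, 11, 19]


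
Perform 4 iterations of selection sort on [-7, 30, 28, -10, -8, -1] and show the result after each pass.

Pass 1: Select minimum -10 at index 3, swap -> [-10, 30, 28, -7, -8, -1]
Pass 2: Select minimum -8 at index 4, swap -> [-10, -8, 28, -7, 30, -1]
Pass 3: Select minimum -7 at index 3, swap -> [-10, -8, -7, 28, 30, -1]
Pass 4: Select minimum -1 at index 5, swap -> [-10, -8, -7, -1, 30, 28]


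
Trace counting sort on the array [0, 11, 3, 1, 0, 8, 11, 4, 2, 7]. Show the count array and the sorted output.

Count array: [2, 1, 1, 1, 1, 0, 0, 1, 1, 0, 0, 2]
(count[i] = number of elements equal to i)
Cumulative count: [2, 3, 4, 5, 6, 6, 6, 7, 8, 8, 8, 10]
Sorted: [0, 0, 1, 2, 3, 4, 7, 8, 11, 11]


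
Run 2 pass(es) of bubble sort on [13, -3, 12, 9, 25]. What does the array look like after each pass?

After pass 1: [-3, 12, 9, 13, 25] (3 swaps)
After pass 2: [-3, 9, 12, 13, 25] (1 swaps)
Total swaps: 4


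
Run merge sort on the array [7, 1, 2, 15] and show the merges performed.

Divide and conquer:
  Merge [7] + [1] -> [1, 7]
  Merge [2] + [15] -> [2, 15]
  Merge [1, 7] + [2, 15] -> [1, 2, 7, 15]


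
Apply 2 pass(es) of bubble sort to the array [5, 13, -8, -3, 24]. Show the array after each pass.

After pass 1: [5, -8, -3, 13, 24] (2 swaps)
After pass 2: [-8, -3, 5, 13, 24] (2 swaps)
Total swaps: 4


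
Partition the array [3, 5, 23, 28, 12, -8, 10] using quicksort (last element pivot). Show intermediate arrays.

Partition 1: pivot=10 at index 3 -> [3, 5, -8, 10, 12, 23, 28]
Partition 2: pivot=-8 at index 0 -> [-8, 5, 3, 10, 12, 23, 28]
Partition 3: pivot=3 at index 1 -> [-8, 3, 5, 10, 12, 23, 28]
Partition 4: pivot=28 at index 6 -> [-8, 3, 5, 10, 12, 23, 28]
Partition 5: pivot=23 at index 5 -> [-8, 3, 5, 10, 12, 23, 28]


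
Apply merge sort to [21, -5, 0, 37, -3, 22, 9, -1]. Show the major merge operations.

Divide and conquer:
  Merge [21] + [-5] -> [-5, 21]
  Merge [0] + [37] -> [0, 37]
  Merge [-5, 21] + [0, 37] -> [-5, 0, 21, 37]
  Merge [-3] + [22] -> [-3, 22]
  Merge [9] + [-1] -> [-1, 9]
  Merge [-3, 22] + [-1, 9] -> [-3, -1, 9, 22]
  Merge [-5, 0, 21, 37] + [-3, -1, 9, 22] -> [-5, -3, -1, 0, 9, 21, 22, 37]


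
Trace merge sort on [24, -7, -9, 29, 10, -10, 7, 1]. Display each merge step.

Divide and conquer:
  Merge [24] + [-7] -> [-7, 24]
  Merge [-9] + [29] -> [-9, 29]
  Merge [-7, 24] + [-9, 29] -> [-9, -7, 24, 29]
  Merge [10] + [-10] -> [-10, 10]
  Merge [7] + [1] -> [1, 7]
  Merge [-10, 10] + [1, 7] -> [-10, 1, 7, 10]
  Merge [-9, -7, 24, 29] + [-10, 1, 7, 10] -> [-10, -9, -7, 1, 7, 10, 24, 29]


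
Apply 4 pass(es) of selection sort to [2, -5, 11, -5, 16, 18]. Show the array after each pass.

Pass 1: Select minimum -5 at index 1, swap -> [-5, 2, 11, -5, 16, 18]
Pass 2: Select minimum -5 at index 3, swap -> [-5, -5, 11, 2, 16, 18]
Pass 3: Select minimum 2 at index 3, swap -> [-5, -5, 2, 11, 16, 18]
Pass 4: Select minimum 11 at index 3, swap -> [-5, -5, 2, 11, 16, 18]


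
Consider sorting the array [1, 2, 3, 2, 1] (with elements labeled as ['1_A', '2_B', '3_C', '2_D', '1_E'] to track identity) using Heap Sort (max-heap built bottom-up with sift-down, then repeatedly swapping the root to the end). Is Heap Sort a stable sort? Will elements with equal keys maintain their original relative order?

Trace Heap Sort on the labeled array (the key is the number; the letter only tracks identity):
  Build max-heap: [3_C, 2_B, 1_A, 2_D, 1_E]
  Swap root 3_C to index 4, re-heapify first 4 -> [2_B, 2_D, 1_A, 1_E, 3_C]
  Swap root 2_B to index 3, re-heapify first 3 -> [2_D, 1_E, 1_A, 2_B, 3_C]
  Swap root 2_D to index 2, re-heapify first 2 -> [1_A, 1_E, 2_D, 2_B, 3_C]
  Swap root 1_A to index 1, re-heapify first 1 -> [1_E, 1_A, 2_D, 2_B, 3_C]
Final order: [1_E, 1_A, 2_D, 2_B, 3_C]
Equal keys:
  value 1: originally 1_A, 1_E; after sorting 1_E, 1_A -> order changed
  value 2: originally 2_B, 2_D; after sorting 2_D, 2_B -> order changed
Equal keys were reordered, so Heap Sort is not stable: heap construction and root-to-end swaps move elements without regard to the original order of equal keys. (One such input is enough; an unstable sort may happen to preserve order on other inputs, but it gives no guarantee.)
Answer: Not stable


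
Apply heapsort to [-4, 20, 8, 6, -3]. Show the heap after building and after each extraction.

Build heap: [20, 6, 8, -4, -3]
Extract 20: [8, 6, -3, -4, 20]
Extract 8: [6, -4, -3, 8, 20]
Extract 6: [-3, -4, 6, 8, 20]
Extract -3: [-4, -3, 6, 8, 20]


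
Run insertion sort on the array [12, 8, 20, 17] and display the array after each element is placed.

First element 12 is already 'sorted'
Insert 8: shifted 1 elements -> [8, 12, 20, 17]
Insert 20: shifted 0 elements -> [8, 12, 20, 17]
Insert 17: shifted 1 elements -> [8, 12, 17, 20]


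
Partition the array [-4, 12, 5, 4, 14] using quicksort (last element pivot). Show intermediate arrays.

Partition 1: pivot=14 at index 4 -> [-4, 12, 5, 4, 14]
Partition 2: pivot=4 at index 1 -> [-4, 4, 5, 12, 14]
Partition 3: pivot=12 at index 3 -> [-4, 4, 5, 12, 14]


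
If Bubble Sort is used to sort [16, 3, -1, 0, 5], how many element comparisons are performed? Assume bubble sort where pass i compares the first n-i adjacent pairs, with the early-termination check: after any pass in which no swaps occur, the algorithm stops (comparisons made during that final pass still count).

Pass 1: compare adjacent pairs (0,1)..(3,4) = 4 comparison(s), 4 swap(s) -> [3, -1, 0, 5, 16]
Pass 2: compare adjacent pairs (0,1)..(2,3) = 3 comparison(s), 2 swap(s) -> [-1, 0, 3, 5, 16]
Pass 3: compare adjacent pairs (0,1)..(1,2) = 2 comparison(s), 0 swap(s) -> [-1, 0, 3, 5, 16]
No swaps in this pass, so bubble sort stops here.
Total comparisons: 4 + 3 + 2 = 9


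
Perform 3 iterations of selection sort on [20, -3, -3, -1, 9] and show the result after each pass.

Pass 1: Select minimum -3 at index 1, swap -> [-3, 20, -3, -1, 9]
Pass 2: Select minimum -3 at index 2, swap -> [-3, -3, 20, -1, 9]
Pass 3: Select minimum -1 at index 3, swap -> [-3, -3, -1, 20, 9]


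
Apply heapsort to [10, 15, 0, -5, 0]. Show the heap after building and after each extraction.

Build heap: [15, 10, 0, -5, 0]
Extract 15: [10, 0, 0, -5, 15]
Extract 10: [0, -5, 0, 10, 15]
Extract 0: [0, -5, 0, 10, 15]
Extract 0: [-5, 0, 0, 10, 15]


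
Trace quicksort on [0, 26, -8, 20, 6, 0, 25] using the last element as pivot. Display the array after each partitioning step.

Partition 1: pivot=25 at index 5 -> [0, -8, 20, 6, 0, 25, 26]
Partition 2: pivot=0 at index 2 -> [0, -8, 0, 6, 20, 25, 26]
Partition 3: pivot=-8 at index 0 -> [-8, 0, 0, 6, 20, 25, 26]
Partition 4: pivot=20 at index 4 -> [-8, 0, 0, 6, 20, 25, 26]


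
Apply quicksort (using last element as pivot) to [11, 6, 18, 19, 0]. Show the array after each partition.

Partition 1: pivot=0 at index 0 -> [0, 6, 18, 19, 11]
Partition 2: pivot=11 at index 2 -> [0, 6, 11, 19, 18]
Partition 3: pivot=18 at index 3 -> [0, 6, 11, 18, 19]


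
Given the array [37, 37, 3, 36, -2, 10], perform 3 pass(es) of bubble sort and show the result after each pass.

After pass 1: [37, 3, 36, -2, 10, 37] (4 swaps)
After pass 2: [3, 36, -2, 10, 37, 37] (4 swaps)
After pass 3: [3, -2, 10, 36, 37, 37] (2 swaps)
Total swaps: 10


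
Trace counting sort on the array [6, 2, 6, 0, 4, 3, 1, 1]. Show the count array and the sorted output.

Count array: [1, 2, 1, 1, 1, 0, 2]
(count[i] = number of elements equal to i)
Cumulative count: [1, 3, 4, 5, 6, 6, 8]
Sorted: [0, 1, 1, 2, 3, 4, 6, 6]


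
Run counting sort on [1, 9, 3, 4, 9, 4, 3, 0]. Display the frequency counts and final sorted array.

Count array: [1, 1, 0, 2, 2, 0, 0, 0, 0, 2]
(count[i] = number of elements equal to i)
Cumulative count: [1, 2, 2, 4, 6, 6, 6, 6, 6, 8]
Sorted: [0, 1, 3, 3, 4, 4, 9, 9]


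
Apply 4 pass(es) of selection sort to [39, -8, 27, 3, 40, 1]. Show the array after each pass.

Pass 1: Select minimum -8 at index 1, swap -> [-8, 39, 27, 3, 40, 1]
Pass 2: Select minimum 1 at index 5, swap -> [-8, 1, 27, 3, 40, 39]
Pass 3: Select minimum 3 at index 3, swap -> [-8, 1, 3, 27, 40, 39]
Pass 4: Select minimum 27 at index 3, swap -> [-8, 1, 3, 27, 40, 39]


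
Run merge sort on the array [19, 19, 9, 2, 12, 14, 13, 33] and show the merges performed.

Divide and conquer:
  Merge [19] + [19] -> [19, 19]
  Merge [9] + [2] -> [2, 9]
  Merge [19, 19] + [2, 9] -> [2, 9, 19, 19]
  Merge [12] + [14] -> [12, 14]
  Merge [13] + [33] -> [13, 33]
  Merge [12, 14] + [13, 33] -> [12, 13, 14, 33]
  Merge [2, 9, 19, 19] + [12, 13, 14, 33] -> [2, 9, 12, 13, 14, 19, 19, 33]


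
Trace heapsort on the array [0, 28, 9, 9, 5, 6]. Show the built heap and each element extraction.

Build heap: [28, 9, 9, 0, 5, 6]
Extract 28: [9, 6, 9, 0, 5, 28]
Extract 9: [9, 6, 5, 0, 9, 28]
Extract 9: [6, 0, 5, 9, 9, 28]
Extract 6: [5, 0, 6, 9, 9, 28]
Extract 5: [0, 5, 6, 9, 9, 28]


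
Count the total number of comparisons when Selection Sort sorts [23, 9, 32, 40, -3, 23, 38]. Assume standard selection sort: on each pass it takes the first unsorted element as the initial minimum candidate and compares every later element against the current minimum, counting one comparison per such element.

Pass 1: scan indices 1..6 for the minimum = 6 comparison(s); min is -3, place at index 0 -> [-3, 9, 32, 40, 23, 23, 38]
Pass 2: scan indices 2..6 for the minimum = 5 comparison(s); min is 9, place at index 1 -> [-3, 9, 32, 40, 23, 23, 38]
Pass 3: scan indices 3..6 for the minimum = 4 comparison(s); min is 23, place at index 2 -> [-3, 9, 23, 40, 32, 23, 38]
Pass 4: scan indices 4..6 for the minimum = 3 comparison(s); min is 23, place at index 3 -> [-3, 9, 23, 23, 32, 40, 38]
Pass 5: scan indices 5..6 for the minimum = 2 comparison(s); min is 32, place at index 4 -> [-3, 9, 23, 23, 32, 40, 38]
Pass 6: scan indices 6..6 for the minimum = 1 comparison(s); min is 38, place at index 5 -> [-3, 9, 23, 23, 32, 38, 40]
Selection sort always scans the whole unsorted suffix, so the count is (n-1) + (n-2) + ... + 1 = n(n-1)/2 = 7*6/2 = 21 regardless of the input order.
Total comparisons: 6 + 5 + 4 + 3 + 2 + 1 = 21


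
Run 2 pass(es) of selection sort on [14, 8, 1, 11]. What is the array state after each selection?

Pass 1: Select minimum 1 at index 2, swap -> [1, 8, 14, 11]
Pass 2: Select minimum 8 at index 1, swap -> [1, 8, 14, 11]


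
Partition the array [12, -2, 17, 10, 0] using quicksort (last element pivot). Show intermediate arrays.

Partition 1: pivot=0 at index 1 -> [-2, 0, 17, 10, 12]
Partition 2: pivot=12 at index 3 -> [-2, 0, 10, 12, 17]


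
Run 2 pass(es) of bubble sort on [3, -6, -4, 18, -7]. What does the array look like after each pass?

After pass 1: [-6, -4, 3, -7, 18] (3 swaps)
After pass 2: [-6, -4, -7, 3, 18] (1 swaps)
Total swaps: 4


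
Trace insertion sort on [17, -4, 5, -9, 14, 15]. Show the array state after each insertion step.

First element 17 is already 'sorted'
Insert -4: shifted 1 elements -> [-4, 17, 5, -9, 14, 15]
Insert 5: shifted 1 elements -> [-4, 5, 17, -9, 14, 15]
Insert -9: shifted 3 elements -> [-9, -4, 5, 17, 14, 15]
Insert 14: shifted 1 elements -> [-9, -4, 5, 14, 17, 15]
Insert 15: shifted 1 elements -> [-9, -4, 5, 14, 15, 17]


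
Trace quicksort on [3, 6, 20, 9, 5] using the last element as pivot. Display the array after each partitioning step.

Partition 1: pivot=5 at index 1 -> [3, 5, 20, 9, 6]
Partition 2: pivot=6 at index 2 -> [3, 5, 6, 9, 20]
Partition 3: pivot=20 at index 4 -> [3, 5, 6, 9, 20]


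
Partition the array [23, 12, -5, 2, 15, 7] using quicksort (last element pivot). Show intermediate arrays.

Partition 1: pivot=7 at index 2 -> [-5, 2, 7, 12, 15, 23]
Partition 2: pivot=2 at index 1 -> [-5, 2, 7, 12, 15, 23]
Partition 3: pivot=23 at index 5 -> [-5, 2, 7, 12, 15, 23]
Partition 4: pivot=15 at index 4 -> [-5, 2, 7, 12, 15, 23]


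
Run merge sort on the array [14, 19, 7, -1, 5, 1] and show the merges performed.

Divide and conquer:
  Merge [19] + [7] -> [7, 19]
  Merge [14] + [7, 19] -> [7, 14, 19]
  Merge [5] + [1] -> [1, 5]
  Merge [-1] + [1, 5] -> [-1, 1, 5]
  Merge [7, 14, 19] + [-1, 1, 5] -> [-1, 1, 5, 7, 14, 19]


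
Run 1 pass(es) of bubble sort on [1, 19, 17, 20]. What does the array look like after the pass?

After pass 1: [1, 17, 19, 20] (1 swaps)
Total swaps: 1


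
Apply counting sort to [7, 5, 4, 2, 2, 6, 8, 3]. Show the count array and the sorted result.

Count array: [0, 0, 2, 1, 1, 1, 1, 1, 1]
(count[i] = number of elements equal to i)
Cumulative count: [0, 0, 2, 3, 4, 5, 6, 7, 8]
Sorted: [2, 2, 3, 4, 5, 6, 7, 8]


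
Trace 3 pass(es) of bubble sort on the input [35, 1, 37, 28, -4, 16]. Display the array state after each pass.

After pass 1: [1, 35, 28, -4, 16, 37] (4 swaps)
After pass 2: [1, 28, -4, 16, 35, 37] (3 swaps)
After pass 3: [1, -4, 16, 28, 35, 37] (2 swaps)
Total swaps: 9


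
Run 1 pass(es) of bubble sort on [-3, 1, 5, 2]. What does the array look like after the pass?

After pass 1: [-3, 1, 2, 5] (1 swaps)
Total swaps: 1


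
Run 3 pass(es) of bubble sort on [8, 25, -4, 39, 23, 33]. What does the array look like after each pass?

After pass 1: [8, -4, 25, 23, 33, 39] (3 swaps)
After pass 2: [-4, 8, 23, 25, 33, 39] (2 swaps)
After pass 3: [-4, 8, 23, 25, 33, 39] (0 swaps)
Total swaps: 5


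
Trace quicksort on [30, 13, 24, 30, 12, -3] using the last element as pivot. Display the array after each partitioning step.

Partition 1: pivot=-3 at index 0 -> [-3, 13, 24, 30, 12, 30]
Partition 2: pivot=30 at index 5 -> [-3, 13, 24, 30, 12, 30]
Partition 3: pivot=12 at index 1 -> [-3, 12, 24, 30, 13, 30]
Partition 4: pivot=13 at index 2 -> [-3, 12, 13, 30, 24, 30]
Partition 5: pivot=24 at index 3 -> [-3, 12, 13, 24, 30, 30]


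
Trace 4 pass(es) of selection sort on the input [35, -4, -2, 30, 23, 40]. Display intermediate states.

Pass 1: Select minimum -4 at index 1, swap -> [-4, 35, -2, 30, 23, 40]
Pass 2: Select minimum -2 at index 2, swap -> [-4, -2, 35, 30, 23, 40]
Pass 3: Select minimum 23 at index 4, swap -> [-4, -2, 23, 30, 35, 40]
Pass 4: Select minimum 30 at index 3, swap -> [-4, -2, 23, 30, 35, 40]


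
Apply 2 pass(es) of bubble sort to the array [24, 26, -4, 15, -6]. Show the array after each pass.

After pass 1: [24, -4, 15, -6, 26] (3 swaps)
After pass 2: [-4, 15, -6, 24, 26] (3 swaps)
Total swaps: 6


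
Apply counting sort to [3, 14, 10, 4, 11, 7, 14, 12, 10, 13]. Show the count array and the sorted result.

Count array: [0, 0, 0, 1, 1, 0, 0, 1, 0, 0, 2, 1, 1, 1, 2]
(count[i] = number of elements equal to i)
Cumulative count: [0, 0, 0, 1, 2, 2, 2, 3, 3, 3, 5, 6, 7, 8, 10]
Sorted: [3, 4, 7, 10, 10, 11, 12, 13, 14, 14]


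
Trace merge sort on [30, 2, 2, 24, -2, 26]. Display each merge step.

Divide and conquer:
  Merge [2] + [2] -> [2, 2]
  Merge [30] + [2, 2] -> [2, 2, 30]
  Merge [-2] + [26] -> [-2, 26]
  Merge [24] + [-2, 26] -> [-2, 24, 26]
  Merge [2, 2, 30] + [-2, 24, 26] -> [-2, 2, 2, 24, 26, 30]


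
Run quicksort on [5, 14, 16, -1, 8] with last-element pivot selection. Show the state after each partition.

Partition 1: pivot=8 at index 2 -> [5, -1, 8, 14, 16]
Partition 2: pivot=-1 at index 0 -> [-1, 5, 8, 14, 16]
Partition 3: pivot=16 at index 4 -> [-1, 5, 8, 14, 16]


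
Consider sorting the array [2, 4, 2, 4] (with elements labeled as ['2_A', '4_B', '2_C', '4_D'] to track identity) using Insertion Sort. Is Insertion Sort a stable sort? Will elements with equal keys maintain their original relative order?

Trace Insertion Sort on the labeled array (the key is the number; the letter only tracks identity):
  Insert 4_B at index 1: [2_A, 4_B, 2_C, 4_D]
  Insert 2_C at index 1: [2_A, 2_C, 4_B, 4_D]
  Insert 4_D at index 3: [2_A, 2_C, 4_B, 4_D]
Final order: [2_A, 2_C, 4_B, 4_D]
Equal keys:
  value 2: originally 2_A, 2_C; after sorting 2_A, 2_C -> order preserved
  value 4: originally 4_B, 4_D; after sorting 4_B, 4_D -> order preserved
All equal keys kept their original relative order. Insertion Sort is stable: elements are shifted only while they are strictly greater than the key, so a key is inserted after any equal elements already placed.
Answer: Stable


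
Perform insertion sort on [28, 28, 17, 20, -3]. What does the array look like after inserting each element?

First element 28 is already 'sorted'
Insert 28: shifted 0 elements -> [28, 28, 17, 20, -3]
Insert 17: shifted 2 elements -> [17, 28, 28, 20, -3]
Insert 20: shifted 2 elements -> [17, 20, 28, 28, -3]
Insert -3: shifted 4 elements -> [-3, 17, 20, 28, 28]


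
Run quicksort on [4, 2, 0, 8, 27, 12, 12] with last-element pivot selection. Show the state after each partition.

Partition 1: pivot=12 at index 5 -> [4, 2, 0, 8, 12, 12, 27]
Partition 2: pivot=12 at index 4 -> [4, 2, 0, 8, 12, 12, 27]
Partition 3: pivot=8 at index 3 -> [4, 2, 0, 8, 12, 12, 27]
Partition 4: pivot=0 at index 0 -> [0, 2, 4, 8, 12, 12, 27]
Partition 5: pivot=4 at index 2 -> [0, 2, 4, 8, 12, 12, 27]


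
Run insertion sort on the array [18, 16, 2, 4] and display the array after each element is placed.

First element 18 is already 'sorted'
Insert 16: shifted 1 elements -> [16, 18, 2, 4]
Insert 2: shifted 2 elements -> [2, 16, 18, 4]
Insert 4: shifted 2 elements -> [2, 4, 16, 18]


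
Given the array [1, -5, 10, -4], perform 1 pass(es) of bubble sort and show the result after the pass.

After pass 1: [-5, 1, -4, 10] (2 swaps)
Total swaps: 2


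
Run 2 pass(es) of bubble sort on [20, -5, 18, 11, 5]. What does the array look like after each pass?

After pass 1: [-5, 18, 11, 5, 20] (4 swaps)
After pass 2: [-5, 11, 5, 18, 20] (2 swaps)
Total swaps: 6


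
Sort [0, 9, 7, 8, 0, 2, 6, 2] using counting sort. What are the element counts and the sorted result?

Count array: [2, 0, 2, 0, 0, 0, 1, 1, 1, 1]
(count[i] = number of elements equal to i)
Cumulative count: [2, 2, 4, 4, 4, 4, 5, 6, 7, 8]
Sorted: [0, 0, 2, 2, 6, 7, 8, 9]


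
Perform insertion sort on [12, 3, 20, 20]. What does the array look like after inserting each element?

First element 12 is already 'sorted'
Insert 3: shifted 1 elements -> [3, 12, 20, 20]
Insert 20: shifted 0 elements -> [3, 12, 20, 20]
Insert 20: shifted 0 elements -> [3, 12, 20, 20]


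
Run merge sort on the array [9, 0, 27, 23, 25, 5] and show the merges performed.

Divide and conquer:
  Merge [0] + [27] -> [0, 27]
  Merge [9] + [0, 27] -> [0, 9, 27]
  Merge [25] + [5] -> [5, 25]
  Merge [23] + [5, 25] -> [5, 23, 25]
  Merge [0, 9, 27] + [5, 23, 25] -> [0, 5, 9, 23, 25, 27]


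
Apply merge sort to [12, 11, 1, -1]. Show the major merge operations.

Divide and conquer:
  Merge [12] + [11] -> [11, 12]
  Merge [1] + [-1] -> [-1, 1]
  Merge [11, 12] + [-1, 1] -> [-1, 1, 11, 12]


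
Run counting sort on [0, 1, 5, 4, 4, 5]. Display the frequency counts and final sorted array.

Count array: [1, 1, 0, 0, 2, 2]
(count[i] = number of elements equal to i)
Cumulative count: [1, 2, 2, 2, 4, 6]
Sorted: [0, 1, 4, 4, 5, 5]


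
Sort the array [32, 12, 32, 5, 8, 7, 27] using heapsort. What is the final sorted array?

Build heap: [32, 12, 32, 5, 8, 7, 27]
Extract 32: [32, 12, 27, 5, 8, 7, 32]
Extract 32: [27, 12, 7, 5, 8, 32, 32]
Extract 27: [12, 8, 7, 5, 27, 32, 32]
Extract 12: [8, 5, 7, 12, 27, 32, 32]
Extract 8: [7, 5, 8, 12, 27, 32, 32]
Extract 7: [5, 7, 8, 12, 27, 32, 32]


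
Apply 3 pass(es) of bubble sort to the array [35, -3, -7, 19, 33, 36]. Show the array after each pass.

After pass 1: [-3, -7, 19, 33, 35, 36] (4 swaps)
After pass 2: [-7, -3, 19, 33, 35, 36] (1 swaps)
After pass 3: [-7, -3, 19, 33, 35, 36] (0 swaps)
Total swaps: 5


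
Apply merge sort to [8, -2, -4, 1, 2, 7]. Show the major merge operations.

Divide and conquer:
  Merge [-2] + [-4] -> [-4, -2]
  Merge [8] + [-4, -2] -> [-4, -2, 8]
  Merge [2] + [7] -> [2, 7]
  Merge [1] + [2, 7] -> [1, 2, 7]
  Merge [-4, -2, 8] + [1, 2, 7] -> [-4, -2, 1, 2, 7, 8]


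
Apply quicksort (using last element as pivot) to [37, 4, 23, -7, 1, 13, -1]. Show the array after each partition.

Partition 1: pivot=-1 at index 1 -> [-7, -1, 23, 37, 1, 13, 4]
Partition 2: pivot=4 at index 3 -> [-7, -1, 1, 4, 23, 13, 37]
Partition 3: pivot=37 at index 6 -> [-7, -1, 1, 4, 23, 13, 37]
Partition 4: pivot=13 at index 4 -> [-7, -1, 1, 4, 13, 23, 37]


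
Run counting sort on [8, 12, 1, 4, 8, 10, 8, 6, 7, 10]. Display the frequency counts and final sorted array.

Count array: [0, 1, 0, 0, 1, 0, 1, 1, 3, 0, 2, 0, 1]
(count[i] = number of elements equal to i)
Cumulative count: [0, 1, 1, 1, 2, 2, 3, 4, 7, 7, 9, 9, 10]
Sorted: [1, 4, 6, 7, 8, 8, 8, 10, 10, 12]


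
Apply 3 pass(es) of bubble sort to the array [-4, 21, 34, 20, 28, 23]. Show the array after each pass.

After pass 1: [-4, 21, 20, 28, 23, 34] (3 swaps)
After pass 2: [-4, 20, 21, 23, 28, 34] (2 swaps)
After pass 3: [-4, 20, 21, 23, 28, 34] (0 swaps)
Total swaps: 5


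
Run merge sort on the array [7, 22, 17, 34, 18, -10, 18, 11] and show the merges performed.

Divide and conquer:
  Merge [7] + [22] -> [7, 22]
  Merge [17] + [34] -> [17, 34]
  Merge [7, 22] + [17, 34] -> [7, 17, 22, 34]
  Merge [18] + [-10] -> [-10, 18]
  Merge [18] + [11] -> [11, 18]
  Merge [-10, 18] + [11, 18] -> [-10, 11, 18, 18]
  Merge [7, 17, 22, 34] + [-10, 11, 18, 18] -> [-10, 7, 11, 17, 18, 18, 22, 34]


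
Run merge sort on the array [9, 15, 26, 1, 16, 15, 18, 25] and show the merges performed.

Divide and conquer:
  Merge [9] + [15] -> [9, 15]
  Merge [26] + [1] -> [1, 26]
  Merge [9, 15] + [1, 26] -> [1, 9, 15, 26]
  Merge [16] + [15] -> [15, 16]
  Merge [18] + [25] -> [18, 25]
  Merge [15, 16] + [18, 25] -> [15, 16, 18, 25]
  Merge [1, 9, 15, 26] + [15, 16, 18, 25] -> [1, 9, 15, 15, 16, 18, 25, 26]


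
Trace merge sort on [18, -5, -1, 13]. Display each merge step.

Divide and conquer:
  Merge [18] + [-5] -> [-5, 18]
  Merge [-1] + [13] -> [-1, 13]
  Merge [-5, 18] + [-1, 13] -> [-5, -1, 13, 18]


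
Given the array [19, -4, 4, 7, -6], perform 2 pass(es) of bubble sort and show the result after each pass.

After pass 1: [-4, 4, 7, -6, 19] (4 swaps)
After pass 2: [-4, 4, -6, 7, 19] (1 swaps)
Total swaps: 5


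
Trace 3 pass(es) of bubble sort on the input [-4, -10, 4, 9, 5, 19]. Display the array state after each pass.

After pass 1: [-10, -4, 4, 5, 9, 19] (2 swaps)
After pass 2: [-10, -4, 4, 5, 9, 19] (0 swaps)
After pass 3: [-10, -4, 4, 5, 9, 19] (0 swaps)
Total swaps: 2


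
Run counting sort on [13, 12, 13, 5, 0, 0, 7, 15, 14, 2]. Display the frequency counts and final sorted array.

Count array: [2, 0, 1, 0, 0, 1, 0, 1, 0, 0, 0, 0, 1, 2, 1, 1]
(count[i] = number of elements equal to i)
Cumulative count: [2, 2, 3, 3, 3, 4, 4, 5, 5, 5, 5, 5, 6, 8, 9, 10]
Sorted: [0, 0, 2, 5, 7, 12, 13, 13, 14, 15]


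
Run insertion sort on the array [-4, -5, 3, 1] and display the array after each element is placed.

First element -4 is already 'sorted'
Insert -5: shifted 1 elements -> [-5, -4, 3, 1]
Insert 3: shifted 0 elements -> [-5, -4, 3, 1]
Insert 1: shifted 1 elements -> [-5, -4, 1, 3]


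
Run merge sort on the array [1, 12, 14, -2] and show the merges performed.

Divide and conquer:
  Merge [1] + [12] -> [1, 12]
  Merge [14] + [-2] -> [-2, 14]
  Merge [1, 12] + [-2, 14] -> [-2, 1, 12, 14]


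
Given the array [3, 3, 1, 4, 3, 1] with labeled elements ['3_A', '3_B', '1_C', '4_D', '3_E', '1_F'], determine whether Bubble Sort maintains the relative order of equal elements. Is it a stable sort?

Trace Bubble Sort on the labeled array (the key is the number; the letter only tracks identity):
  After pass 1: [3_A, 1_C, 3_B, 3_E, 1_F, 4_D]
  After pass 2: [1_C, 3_A, 3_B, 1_F, 3_E, 4_D]
  After pass 3: [1_C, 3_A, 1_F, 3_B, 3_E, 4_D]
  After pass 4: [1_C, 1_F, 3_A, 3_B, 3_E, 4_D]
  After pass 5: [1_C, 1_F, 3_A, 3_B, 3_E, 4_D] (no swaps, done)
Final order: [1_C, 1_F, 3_A, 3_B, 3_E, 4_D]
Equal keys:
  value 1: originally 1_C, 1_F; after sorting 1_C, 1_F -> order preserved
  value 3: originally 3_A, 3_B, 3_E; after sorting 3_A, 3_B, 3_E -> order preserved
All equal keys kept their original relative order. Bubble Sort is stable: it only swaps adjacent elements when the left one is strictly greater, so equal keys never move past each other.
Answer: Stable


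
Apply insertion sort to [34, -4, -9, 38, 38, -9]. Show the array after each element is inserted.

First element 34 is already 'sorted'
Insert -4: shifted 1 elements -> [-4, 34, -9, 38, 38, -9]
Insert -9: shifted 2 elements -> [-9, -4, 34, 38, 38, -9]
Insert 38: shifted 0 elements -> [-9, -4, 34, 38, 38, -9]
Insert 38: shifted 0 elements -> [-9, -4, 34, 38, 38, -9]
Insert -9: shifted 4 elements -> [-9, -9, -4, 34, 38, 38]


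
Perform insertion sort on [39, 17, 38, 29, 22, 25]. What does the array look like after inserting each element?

First element 39 is already 'sorted'
Insert 17: shifted 1 elements -> [17, 39, 38, 29, 22, 25]
Insert 38: shifted 1 elements -> [17, 38, 39, 29, 22, 25]
Insert 29: shifted 2 elements -> [17, 29, 38, 39, 22, 25]
Insert 22: shifted 3 elements -> [17, 22, 29, 38, 39, 25]
Insert 25: shifted 3 elements -> [17, 22, 25, 29, 38, 39]


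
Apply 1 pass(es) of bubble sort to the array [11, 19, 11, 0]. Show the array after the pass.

After pass 1: [11, 11, 0, 19] (2 swaps)
Total swaps: 2


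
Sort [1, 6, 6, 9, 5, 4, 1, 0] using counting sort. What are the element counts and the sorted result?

Count array: [1, 2, 0, 0, 1, 1, 2, 0, 0, 1]
(count[i] = number of elements equal to i)
Cumulative count: [1, 3, 3, 3, 4, 5, 7, 7, 7, 8]
Sorted: [0, 1, 1, 4, 5, 6, 6, 9]


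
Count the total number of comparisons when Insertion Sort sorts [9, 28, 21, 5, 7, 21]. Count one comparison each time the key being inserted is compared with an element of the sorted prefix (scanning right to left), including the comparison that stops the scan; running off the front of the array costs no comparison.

Insert 28: 9 <= 28 (stop) = 1 comparison(s) -> [9, 28, 21, 5, 7, 21]
Insert 21: 28 > 21 (shift), 9 <= 21 (stop) = 2 comparison(s) -> [9, 21, 28, 5, 7, 21]
Insert 5: 28 > 5 (shift), 21 > 5 (shift), 9 > 5 (shift), reached front = 3 comparison(s) -> [5, 9, 21, 28, 7, 21]
Insert 7: 28 > 7 (shift), 21 > 7 (shift), 9 > 7 (shift), 5 <= 7 (stop) = 4 comparison(s) -> [5, 7, 9, 21, 28, 21]
Insert 21: 28 > 21 (shift), 21 <= 21 (stop) = 2 comparison(s) -> [5, 7, 9, 21, 21, 28]
Total comparisons: 1 + 2 + 3 + 4 + 2 = 12


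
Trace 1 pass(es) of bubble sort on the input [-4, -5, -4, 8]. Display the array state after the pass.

After pass 1: [-5, -4, -4, 8] (1 swaps)
Total swaps: 1


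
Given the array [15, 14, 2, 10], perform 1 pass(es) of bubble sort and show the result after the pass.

After pass 1: [14, 2, 10, 15] (3 swaps)
Total swaps: 3


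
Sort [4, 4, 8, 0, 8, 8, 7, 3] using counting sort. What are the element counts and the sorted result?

Count array: [1, 0, 0, 1, 2, 0, 0, 1, 3]
(count[i] = number of elements equal to i)
Cumulative count: [1, 1, 1, 2, 4, 4, 4, 5, 8]
Sorted: [0, 3, 4, 4, 7, 8, 8, 8]


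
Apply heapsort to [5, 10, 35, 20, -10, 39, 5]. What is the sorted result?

Build heap: [39, 20, 35, 10, -10, 5, 5]
Extract 39: [35, 20, 5, 10, -10, 5, 39]
Extract 35: [20, 10, 5, 5, -10, 35, 39]
Extract 20: [10, 5, 5, -10, 20, 35, 39]
Extract 10: [5, -10, 5, 10, 20, 35, 39]
Extract 5: [5, -10, 5, 10, 20, 35, 39]
Extract 5: [-10, 5, 5, 10, 20, 35, 39]


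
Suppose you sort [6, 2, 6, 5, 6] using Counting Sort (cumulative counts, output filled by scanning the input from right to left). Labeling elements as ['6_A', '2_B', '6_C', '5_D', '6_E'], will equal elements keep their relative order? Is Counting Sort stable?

Trace Counting Sort on the labeled array (the key is the number; the letter only tracks identity):
  Counts for values 0..6: [0, 0, 1, 0, 0, 1, 3]
  Cumulative counts: [0, 0, 1, 1, 1, 2, 5]
  Scan right to left: place 6_E at output index 4
  Scan right to left: place 5_D at output index 1
  Scan right to left: place 6_C at output index 3
  Scan right to left: place 2_B at output index 0
  Scan right to left: place 6_A at output index 2
  Output: [2_B, 5_D, 6_A, 6_C, 6_E]
Equal keys:
  value 6: originally 6_A, 6_C, 6_E; after sorting 6_A, 6_C, 6_E -> order preserved
All equal keys kept their original relative order. Counting Sort is stable: scanning the input right to left with decreasing cumulative counts places later duplicates at later output positions.
Answer: Stable


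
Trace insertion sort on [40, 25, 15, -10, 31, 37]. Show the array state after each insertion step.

First element 40 is already 'sorted'
Insert 25: shifted 1 elements -> [25, 40, 15, -10, 31, 37]
Insert 15: shifted 2 elements -> [15, 25, 40, -10, 31, 37]
Insert -10: shifted 3 elements -> [-10, 15, 25, 40, 31, 37]
Insert 31: shifted 1 elements -> [-10, 15, 25, 31, 40, 37]
Insert 37: shifted 1 elements -> [-10, 15, 25, 31, 37, 40]


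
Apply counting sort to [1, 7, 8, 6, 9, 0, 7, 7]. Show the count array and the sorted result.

Count array: [1, 1, 0, 0, 0, 0, 1, 3, 1, 1]
(count[i] = number of elements equal to i)
Cumulative count: [1, 2, 2, 2, 2, 2, 3, 6, 7, 8]
Sorted: [0, 1, 6, 7, 7, 7, 8, 9]


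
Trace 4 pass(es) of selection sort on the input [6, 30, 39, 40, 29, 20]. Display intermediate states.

Pass 1: Select minimum 6 at index 0, swap -> [6, 30, 39, 40, 29, 20]
Pass 2: Select minimum 20 at index 5, swap -> [6, 20, 39, 40, 29, 30]
Pass 3: Select minimum 29 at index 4, swap -> [6, 20, 29, 40, 39, 30]
Pass 4: Select minimum 30 at index 5, swap -> [6, 20, 29, 30, 39, 40]


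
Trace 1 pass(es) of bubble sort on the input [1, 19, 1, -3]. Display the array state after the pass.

After pass 1: [1, 1, -3, 19] (2 swaps)
Total swaps: 2


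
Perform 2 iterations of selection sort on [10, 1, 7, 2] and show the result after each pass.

Pass 1: Select minimum 1 at index 1, swap -> [1, 10, 7, 2]
Pass 2: Select minimum 2 at index 3, swap -> [1, 2, 7, 10]


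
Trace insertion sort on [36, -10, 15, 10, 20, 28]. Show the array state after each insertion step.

First element 36 is already 'sorted'
Insert -10: shifted 1 elements -> [-10, 36, 15, 10, 20, 28]
Insert 15: shifted 1 elements -> [-10, 15, 36, 10, 20, 28]
Insert 10: shifted 2 elements -> [-10, 10, 15, 36, 20, 28]
Insert 20: shifted 1 elements -> [-10, 10, 15, 20, 36, 28]
Insert 28: shifted 1 elements -> [-10, 10, 15, 20, 28, 36]


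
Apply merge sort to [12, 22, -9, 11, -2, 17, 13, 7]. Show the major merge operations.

Divide and conquer:
  Merge [12] + [22] -> [12, 22]
  Merge [-9] + [11] -> [-9, 11]
  Merge [12, 22] + [-9, 11] -> [-9, 11, 12, 22]
  Merge [-2] + [17] -> [-2, 17]
  Merge [13] + [7] -> [7, 13]
  Merge [-2, 17] + [7, 13] -> [-2, 7, 13, 17]
  Merge [-9, 11, 12, 22] + [-2, 7, 13, 17] -> [-9, -2, 7, 11, 12, 13, 17, 22]


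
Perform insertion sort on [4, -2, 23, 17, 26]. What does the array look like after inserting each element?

First element 4 is already 'sorted'
Insert -2: shifted 1 elements -> [-2, 4, 23, 17, 26]
Insert 23: shifted 0 elements -> [-2, 4, 23, 17, 26]
Insert 17: shifted 1 elements -> [-2, 4, 17, 23, 26]
Insert 26: shifted 0 elements -> [-2, 4, 17, 23, 26]


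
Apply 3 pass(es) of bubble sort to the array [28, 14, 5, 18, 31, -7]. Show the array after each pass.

After pass 1: [14, 5, 18, 28, -7, 31] (4 swaps)
After pass 2: [5, 14, 18, -7, 28, 31] (2 swaps)
After pass 3: [5, 14, -7, 18, 28, 31] (1 swaps)
Total swaps: 7


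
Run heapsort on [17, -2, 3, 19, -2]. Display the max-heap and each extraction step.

Build heap: [19, 17, 3, -2, -2]
Extract 19: [17, -2, 3, -2, 19]
Extract 17: [3, -2, -2, 17, 19]
Extract 3: [-2, -2, 3, 17, 19]
Extract -2: [-2, -2, 3, 17, 19]


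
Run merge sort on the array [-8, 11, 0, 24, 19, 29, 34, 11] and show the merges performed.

Divide and conquer:
  Merge [-8] + [11] -> [-8, 11]
  Merge [0] + [24] -> [0, 24]
  Merge [-8, 11] + [0, 24] -> [-8, 0, 11, 24]
  Merge [19] + [29] -> [19, 29]
  Merge [34] + [11] -> [11, 34]
  Merge [19, 29] + [11, 34] -> [11, 19, 29, 34]
  Merge [-8, 0, 11, 24] + [11, 19, 29, 34] -> [-8, 0, 11, 11, 19, 24, 29, 34]


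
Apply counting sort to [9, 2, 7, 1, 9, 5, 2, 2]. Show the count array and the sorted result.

Count array: [0, 1, 3, 0, 0, 1, 0, 1, 0, 2]
(count[i] = number of elements equal to i)
Cumulative count: [0, 1, 4, 4, 4, 5, 5, 6, 6, 8]
Sorted: [1, 2, 2, 2, 5, 7, 9, 9]


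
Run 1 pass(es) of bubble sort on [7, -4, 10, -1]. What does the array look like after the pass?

After pass 1: [-4, 7, -1, 10] (2 swaps)
Total swaps: 2


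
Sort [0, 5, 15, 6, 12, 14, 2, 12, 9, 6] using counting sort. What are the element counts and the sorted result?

Count array: [1, 0, 1, 0, 0, 1, 2, 0, 0, 1, 0, 0, 2, 0, 1, 1]
(count[i] = number of elements equal to i)
Cumulative count: [1, 1, 2, 2, 2, 3, 5, 5, 5, 6, 6, 6, 8, 8, 9, 10]
Sorted: [0, 2, 5, 6, 6, 9, 12, 12, 14, 15]


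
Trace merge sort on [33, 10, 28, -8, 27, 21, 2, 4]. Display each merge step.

Divide and conquer:
  Merge [33] + [10] -> [10, 33]
  Merge [28] + [-8] -> [-8, 28]
  Merge [10, 33] + [-8, 28] -> [-8, 10, 28, 33]
  Merge [27] + [21] -> [21, 27]
  Merge [2] + [4] -> [2, 4]
  Merge [21, 27] + [2, 4] -> [2, 4, 21, 27]
  Merge [-8, 10, 28, 33] + [2, 4, 21, 27] -> [-8, 2, 4, 10, 21, 27, 28, 33]


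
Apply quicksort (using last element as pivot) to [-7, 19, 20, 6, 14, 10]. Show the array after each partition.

Partition 1: pivot=10 at index 2 -> [-7, 6, 10, 19, 14, 20]
Partition 2: pivot=6 at index 1 -> [-7, 6, 10, 19, 14, 20]
Partition 3: pivot=20 at index 5 -> [-7, 6, 10, 19, 14, 20]
Partition 4: pivot=14 at index 3 -> [-7, 6, 10, 14, 19, 20]


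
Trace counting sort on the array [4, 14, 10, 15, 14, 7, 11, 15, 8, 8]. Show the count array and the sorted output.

Count array: [0, 0, 0, 0, 1, 0, 0, 1, 2, 0, 1, 1, 0, 0, 2, 2]
(count[i] = number of elements equal to i)
Cumulative count: [0, 0, 0, 0, 1, 1, 1, 2, 4, 4, 5, 6, 6, 6, 8, 10]
Sorted: [4, 7, 8, 8, 10, 11, 14, 14, 15, 15]


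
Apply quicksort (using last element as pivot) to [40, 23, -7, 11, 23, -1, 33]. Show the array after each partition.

Partition 1: pivot=33 at index 5 -> [23, -7, 11, 23, -1, 33, 40]
Partition 2: pivot=-1 at index 1 -> [-7, -1, 11, 23, 23, 33, 40]
Partition 3: pivot=23 at index 4 -> [-7, -1, 11, 23, 23, 33, 40]
Partition 4: pivot=23 at index 3 -> [-7, -1, 11, 23, 23, 33, 40]


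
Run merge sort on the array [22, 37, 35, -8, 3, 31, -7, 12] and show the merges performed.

Divide and conquer:
  Merge [22] + [37] -> [22, 37]
  Merge [35] + [-8] -> [-8, 35]
  Merge [22, 37] + [-8, 35] -> [-8, 22, 35, 37]
  Merge [3] + [31] -> [3, 31]
  Merge [-7] + [12] -> [-7, 12]
  Merge [3, 31] + [-7, 12] -> [-7, 3, 12, 31]
  Merge [-8, 22, 35, 37] + [-7, 3, 12, 31] -> [-8, -7, 3, 12, 22, 31, 35, 37]


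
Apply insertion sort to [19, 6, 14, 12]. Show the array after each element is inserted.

First element 19 is already 'sorted'
Insert 6: shifted 1 elements -> [6, 19, 14, 12]
Insert 14: shifted 1 elements -> [6, 14, 19, 12]
Insert 12: shifted 2 elements -> [6, 12, 14, 19]


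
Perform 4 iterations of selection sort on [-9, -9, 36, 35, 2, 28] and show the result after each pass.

Pass 1: Select minimum -9 at index 0, swap -> [-9, -9, 36, 35, 2, 28]
Pass 2: Select minimum -9 at index 1, swap -> [-9, -9, 36, 35, 2, 28]
Pass 3: Select minimum 2 at index 4, swap -> [-9, -9, 2, 35, 36, 28]
Pass 4: Select minimum 28 at index 5, swap -> [-9, -9, 2, 28, 36, 35]


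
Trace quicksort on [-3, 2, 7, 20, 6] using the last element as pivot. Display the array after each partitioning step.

Partition 1: pivot=6 at index 2 -> [-3, 2, 6, 20, 7]
Partition 2: pivot=2 at index 1 -> [-3, 2, 6, 20, 7]
Partition 3: pivot=7 at index 3 -> [-3, 2, 6, 7, 20]
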